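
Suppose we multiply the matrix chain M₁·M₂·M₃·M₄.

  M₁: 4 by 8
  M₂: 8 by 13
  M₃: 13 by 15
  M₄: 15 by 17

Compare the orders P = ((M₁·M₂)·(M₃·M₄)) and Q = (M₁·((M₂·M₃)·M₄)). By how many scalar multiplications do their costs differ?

Order P = ((M₁·M₂)·(M₃·M₄)): (M₁·M₂): 4×8 by 8×13 → 4×13, cost 4·8·13 = 416; (M₃·M₄): 13×15 by 15×17 → 13×17, cost 13·15·17 = 3315; ((M₁·M₂)·(M₃·M₄)): 4×13 by 13×17 → 4×17, cost 4·13·17 = 884; cumulative 4615. Total 4615.
Order Q = (M₁·((M₂·M₃)·M₄)): (M₂·M₃): 8×13 by 13×15 → 8×15, cost 8·13·15 = 1560; ((M₂·M₃)·M₄): 8×15 by 15×17 → 8×17, cost 8·15·17 = 2040; cumulative 3600; (M₁·((M₂·M₃)·M₄)): 4×8 by 8×17 → 4×17, cost 4·8·17 = 544; cumulative 4144. Total 4144.
Difference: |4615 − 4144| = 471.

471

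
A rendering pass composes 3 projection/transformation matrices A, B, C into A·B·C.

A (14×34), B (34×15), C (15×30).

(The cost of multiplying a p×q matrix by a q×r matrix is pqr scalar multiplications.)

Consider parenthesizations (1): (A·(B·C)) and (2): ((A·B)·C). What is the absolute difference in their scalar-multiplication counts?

Order (1) = (A·(B·C)): (B·C): 34×15 by 15×30 → 34×30, cost 34·15·30 = 15300; (A·(B·C)): 14×34 by 34×30 → 14×30, cost 14·34·30 = 14280; cumulative 29580. Total 29580.
Order (2) = ((A·B)·C): (A·B): 14×34 by 34×15 → 14×15, cost 14·34·15 = 7140; ((A·B)·C): 14×15 by 15×30 → 14×30, cost 14·15·30 = 6300; cumulative 13440. Total 13440.
Difference: |29580 − 13440| = 16140.

16140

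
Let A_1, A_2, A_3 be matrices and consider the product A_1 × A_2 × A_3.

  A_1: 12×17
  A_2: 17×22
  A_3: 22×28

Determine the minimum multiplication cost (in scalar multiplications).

11880

Order (A_1 × (A_2 × A_3)): (A_2 × A_3): 17×22 by 22×28 → 17×28, cost 17·22·28 = 10472; (A_1 × (A_2 × A_3)): 12×17 by 17×28 → 12×28, cost 12·17·28 = 5712; cumulative 16184. Total 16184.
Order ((A_1 × A_2) × A_3): (A_1 × A_2): 12×17 by 17×22 → 12×22, cost 12·17·22 = 4488; ((A_1 × A_2) × A_3): 12×22 by 22×28 → 12×28, cost 12·22·28 = 7392; cumulative 11880. Total 11880.
Minimum: 11880.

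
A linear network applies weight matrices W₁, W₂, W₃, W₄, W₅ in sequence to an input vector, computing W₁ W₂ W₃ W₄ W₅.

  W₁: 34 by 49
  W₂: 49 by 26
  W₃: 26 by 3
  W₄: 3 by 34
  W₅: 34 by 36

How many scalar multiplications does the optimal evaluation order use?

16164

Adjacent pairs: W₁W₂ = 34·49·26 = 43316; W₂W₃ = 49·26·3 = 3822; W₃W₄ = 26·3·34 = 2652; W₄W₅ = 3·34·36 = 3672.
Length 3: W₁..W₃: k=1: 0+3822+34·49·3=8820; k=2: 43316+0+34·26·3=45968 → min 8820 | W₂..W₄: k=2: 0+2652+49·26·34=45968; k=3: 3822+0+49·3·34=8820 → min 8820 | W₃..W₅: k=3: 0+3672+26·3·36=6480; k=4: 2652+0+26·34·36=34476 → min 6480.
Length 4: W₁..W₄: k=1: 0+8820+34·49·34=65464; k=2: 43316+2652+34·26·34=76024; k=3: 8820+0+34·3·34=12288 → min 12288 | W₂..W₅: k=2: 0+6480+49·26·36=52344; k=3: 3822+3672+49·3·36=12786; k=4: 8820+0+49·34·36=68796 → min 12786.
Length 5: W₁..W₅: k=1: 0+12786+34·49·36=72762; k=2: 43316+6480+34·26·36=81620; k=3: 8820+3672+34·3·36=16164; k=4: 12288+0+34·34·36=53904 → min 16164.
Optimal order: ((W₁ (W₂ W₃)) (W₄ W₅)) with cost 16164.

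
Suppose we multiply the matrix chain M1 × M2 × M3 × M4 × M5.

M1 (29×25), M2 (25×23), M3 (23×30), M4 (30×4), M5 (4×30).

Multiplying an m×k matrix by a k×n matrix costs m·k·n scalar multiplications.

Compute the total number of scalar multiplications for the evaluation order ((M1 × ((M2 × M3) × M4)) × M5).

(M2 × M3): 25×23 by 23×30 → 25×30, cost 25·23·30 = 17250
((M2 × M3) × M4): 25×30 by 30×4 → 25×4, cost 25·30·4 = 3000; cumulative 20250
(M1 × ((M2 × M3) × M4)): 29×25 by 25×4 → 29×4, cost 29·25·4 = 2900; cumulative 23150
((M1 × ((M2 × M3) × M4)) × M5): 29×4 by 4×30 → 29×30, cost 29·4·30 = 3480; cumulative 26630
Total: 26630 scalar multiplications.

26630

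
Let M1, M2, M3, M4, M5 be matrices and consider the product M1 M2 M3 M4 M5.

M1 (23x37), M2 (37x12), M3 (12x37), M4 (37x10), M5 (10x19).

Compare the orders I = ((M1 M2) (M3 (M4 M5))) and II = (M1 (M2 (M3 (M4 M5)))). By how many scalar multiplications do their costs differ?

9149

Order I = ((M1 M2) (M3 (M4 M5))): (M1 M2): 23×37 by 37×12 → 23×12, cost 23·37·12 = 10212; (M4 M5): 37×10 by 10×19 → 37×19, cost 37·10·19 = 7030; (M3 (M4 M5)): 12×37 by 37×19 → 12×19, cost 12·37·19 = 8436; cumulative 15466; ((M1 M2) (M3 (M4 M5))): 23×12 by 12×19 → 23×19, cost 23·12·19 = 5244; cumulative 30922. Total 30922.
Order II = (M1 (M2 (M3 (M4 M5)))): (M4 M5): 37×10 by 10×19 → 37×19, cost 37·10·19 = 7030; (M3 (M4 M5)): 12×37 by 37×19 → 12×19, cost 12·37·19 = 8436; cumulative 15466; (M2 (M3 (M4 M5))): 37×12 by 12×19 → 37×19, cost 37·12·19 = 8436; cumulative 23902; (M1 (M2 (M3 (M4 M5)))): 23×37 by 37×19 → 23×19, cost 23·37·19 = 16169; cumulative 40071. Total 40071.
Difference: |30922 − 40071| = 9149.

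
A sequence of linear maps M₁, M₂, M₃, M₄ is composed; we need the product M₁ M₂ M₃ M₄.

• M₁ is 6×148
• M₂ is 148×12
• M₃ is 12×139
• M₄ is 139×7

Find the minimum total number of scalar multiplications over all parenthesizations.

22836

Adjacent pairs: M₁M₂ = 6·148·12 = 10656; M₂M₃ = 148·12·139 = 246864; M₃M₄ = 12·139·7 = 11676.
Length 3: M₁..M₃: k=1: 0+246864+6·148·139=370296; k=2: 10656+0+6·12·139=20664 → min 20664 | M₂..M₄: k=2: 0+11676+148·12·7=24108; k=3: 246864+0+148·139·7=390868 → min 24108.
Length 4: M₁..M₄: k=1: 0+24108+6·148·7=30324; k=2: 10656+11676+6·12·7=22836; k=3: 20664+0+6·139·7=26502 → min 22836.
Optimal order: ((M₁ M₂) (M₃ M₄)) with cost 22836.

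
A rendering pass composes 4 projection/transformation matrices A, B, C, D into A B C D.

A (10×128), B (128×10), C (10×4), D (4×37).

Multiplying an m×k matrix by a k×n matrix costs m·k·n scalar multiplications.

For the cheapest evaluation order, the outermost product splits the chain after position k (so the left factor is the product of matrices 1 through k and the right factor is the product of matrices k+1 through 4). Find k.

Adjacent pairs: AB = 10·128·10 = 12800; BC = 128·10·4 = 5120; CD = 10·4·37 = 1480.
Length 3: A..C: k=1: 0+5120+10·128·4=10240; k=2: 12800+0+10·10·4=13200 → min 10240 | B..D: k=2: 0+1480+128·10·37=48840; k=3: 5120+0+128·4·37=24064 → min 24064.
Top-level splits: k=1: (A..A)·(B..D) → 0+24064+10·128·37 = 71424; k=2: (A..B)·(C..D) → 12800+1480+10·10·37 = 17980; k=3: (A..C)·(D..D) → 10240+0+10·4·37 = 11720.
Best split is after C, i.e. k = 3.

3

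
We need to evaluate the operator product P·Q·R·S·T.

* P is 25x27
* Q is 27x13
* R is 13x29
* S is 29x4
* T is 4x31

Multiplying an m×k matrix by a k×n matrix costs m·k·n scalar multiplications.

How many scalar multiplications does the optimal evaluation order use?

Adjacent pairs: PQ = 25·27·13 = 8775; QR = 27·13·29 = 10179; RS = 13·29·4 = 1508; ST = 29·4·31 = 3596.
Length 3: P..R: k=1: 0+10179+25·27·29=29754; k=2: 8775+0+25·13·29=18200 → min 18200 | Q..S: k=2: 0+1508+27·13·4=2912; k=3: 10179+0+27·29·4=13311 → min 2912 | R..T: k=3: 0+3596+13·29·31=15283; k=4: 1508+0+13·4·31=3120 → min 3120.
Length 4: P..S: k=1: 0+2912+25·27·4=5612; k=2: 8775+1508+25·13·4=11583; k=3: 18200+0+25·29·4=21100 → min 5612 | Q..T: k=2: 0+3120+27·13·31=14001; k=3: 10179+3596+27·29·31=38048; k=4: 2912+0+27·4·31=6260 → min 6260.
Length 5: P..T: k=1: 0+6260+25·27·31=27185; k=2: 8775+3120+25·13·31=21970; k=3: 18200+3596+25·29·31=44271; k=4: 5612+0+25·4·31=8712 → min 8712.
Optimal order: ((P·(Q·(R·S)))·T) with cost 8712.

8712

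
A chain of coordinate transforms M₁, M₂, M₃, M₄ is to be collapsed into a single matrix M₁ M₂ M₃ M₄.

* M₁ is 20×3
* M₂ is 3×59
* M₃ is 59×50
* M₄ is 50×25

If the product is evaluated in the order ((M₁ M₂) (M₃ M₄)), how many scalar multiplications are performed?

106790

(M₁ M₂): 20×3 by 3×59 → 20×59, cost 20·3·59 = 3540
(M₃ M₄): 59×50 by 50×25 → 59×25, cost 59·50·25 = 73750
((M₁ M₂) (M₃ M₄)): 20×59 by 59×25 → 20×25, cost 20·59·25 = 29500; cumulative 106790
Total: 106790 scalar multiplications.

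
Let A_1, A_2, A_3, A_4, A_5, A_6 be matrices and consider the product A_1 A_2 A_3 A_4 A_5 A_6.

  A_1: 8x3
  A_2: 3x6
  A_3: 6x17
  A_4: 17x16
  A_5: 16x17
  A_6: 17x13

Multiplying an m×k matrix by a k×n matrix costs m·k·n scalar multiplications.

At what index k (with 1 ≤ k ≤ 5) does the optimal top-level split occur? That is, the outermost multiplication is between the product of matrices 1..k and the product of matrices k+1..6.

Adjacent pairs: A_1A_2 = 8·3·6 = 144; A_2A_3 = 3·6·17 = 306; A_3A_4 = 6·17·16 = 1632; A_4A_5 = 17·16·17 = 4624; A_5A_6 = 16·17·13 = 3536.
Length 3: A_1..A_3: k=1: 0+306+8·3·17=714; k=2: 144+0+8·6·17=960 → min 714 | A_2..A_4: k=2: 0+1632+3·6·16=1920; k=3: 306+0+3·17·16=1122 → min 1122 | A_3..A_5: k=3: 0+4624+6·17·17=6358; k=4: 1632+0+6·16·17=3264 → min 3264 | A_4..A_6: k=4: 0+3536+17·16·13=7072; k=5: 4624+0+17·17·13=8381 → min 7072.
Length 4: A_1..A_4: k=1: 0+1122+8·3·16=1506; k=2: 144+1632+8·6·16=2544; k=3: 714+0+8·17·16=2890 → min 1506 | A_2..A_5: k=2: 0+3264+3·6·17=3570; k=3: 306+4624+3·17·17=5797; k=4: 1122+0+3·16·17=1938 → min 1938 | A_3..A_6: k=3: 0+7072+6·17·13=8398; k=4: 1632+3536+6·16·13=6416; k=5: 3264+0+6·17·13=4590 → min 4590.
Length 5: A_1..A_5: k=1: 0+1938+8·3·17=2346; k=2: 144+3264+8·6·17=4224; k=3: 714+4624+8·17·17=7650; k=4: 1506+0+8·16·17=3682 → min 2346 | A_2..A_6: k=2: 0+4590+3·6·13=4824; k=3: 306+7072+3·17·13=8041; k=4: 1122+3536+3·16·13=5282; k=5: 1938+0+3·17·13=2601 → min 2601.
Top-level splits: k=1: (A_1..A_1)·(A_2..A_6) → 0+2601+8·3·13 = 2913; k=2: (A_1..A_2)·(A_3..A_6) → 144+4590+8·6·13 = 5358; k=3: (A_1..A_3)·(A_4..A_6) → 714+7072+8·17·13 = 9554; k=4: (A_1..A_4)·(A_5..A_6) → 1506+3536+8·16·13 = 6706; k=5: (A_1..A_5)·(A_6..A_6) → 2346+0+8·17·13 = 4114.
Best split is after A_1, i.e. k = 1.

1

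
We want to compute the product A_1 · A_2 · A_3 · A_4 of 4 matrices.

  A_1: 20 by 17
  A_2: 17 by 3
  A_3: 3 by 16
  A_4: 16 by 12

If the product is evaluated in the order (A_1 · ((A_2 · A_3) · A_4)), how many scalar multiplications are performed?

(A_2 · A_3): 17×3 by 3×16 → 17×16, cost 17·3·16 = 816
((A_2 · A_3) · A_4): 17×16 by 16×12 → 17×12, cost 17·16·12 = 3264; cumulative 4080
(A_1 · ((A_2 · A_3) · A_4)): 20×17 by 17×12 → 20×12, cost 20·17·12 = 4080; cumulative 8160
Total: 8160 scalar multiplications.

8160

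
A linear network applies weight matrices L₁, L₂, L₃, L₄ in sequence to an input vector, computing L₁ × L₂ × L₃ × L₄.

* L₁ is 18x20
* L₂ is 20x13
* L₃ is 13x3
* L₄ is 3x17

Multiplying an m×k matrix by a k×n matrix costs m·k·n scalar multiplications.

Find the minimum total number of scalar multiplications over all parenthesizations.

2778

Adjacent pairs: L₁L₂ = 18·20·13 = 4680; L₂L₃ = 20·13·3 = 780; L₃L₄ = 13·3·17 = 663.
Length 3: L₁..L₃: k=1: 0+780+18·20·3=1860; k=2: 4680+0+18·13·3=5382 → min 1860 | L₂..L₄: k=2: 0+663+20·13·17=5083; k=3: 780+0+20·3·17=1800 → min 1800.
Length 4: L₁..L₄: k=1: 0+1800+18·20·17=7920; k=2: 4680+663+18·13·17=9321; k=3: 1860+0+18·3·17=2778 → min 2778.
Optimal order: ((L₁ × (L₂ × L₃)) × L₄) with cost 2778.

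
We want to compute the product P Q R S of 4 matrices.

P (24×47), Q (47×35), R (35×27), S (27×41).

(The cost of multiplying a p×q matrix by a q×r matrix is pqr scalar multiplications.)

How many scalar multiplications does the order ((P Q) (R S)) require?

112665

(P Q): 24×47 by 47×35 → 24×35, cost 24·47·35 = 39480
(R S): 35×27 by 27×41 → 35×41, cost 35·27·41 = 38745
((P Q) (R S)): 24×35 by 35×41 → 24×41, cost 24·35·41 = 34440; cumulative 112665
Total: 112665 scalar multiplications.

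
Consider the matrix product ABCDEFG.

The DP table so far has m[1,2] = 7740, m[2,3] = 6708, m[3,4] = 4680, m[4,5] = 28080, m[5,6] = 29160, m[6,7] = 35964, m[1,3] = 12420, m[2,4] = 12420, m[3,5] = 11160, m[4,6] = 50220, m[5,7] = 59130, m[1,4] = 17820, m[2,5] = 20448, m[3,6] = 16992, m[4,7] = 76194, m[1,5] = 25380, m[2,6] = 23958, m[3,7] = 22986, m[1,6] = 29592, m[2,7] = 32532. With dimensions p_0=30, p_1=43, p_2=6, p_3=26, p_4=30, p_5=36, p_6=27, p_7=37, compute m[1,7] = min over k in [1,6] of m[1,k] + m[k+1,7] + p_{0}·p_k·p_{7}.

m[1,7] = min over k∈[1,6] of m[1,k]+m[k+1,7]+p_{0}·p_k·p_{7}.
k=1: 0 + 32532 + 30·43·37 = 80262; k=2: 7740 + 22986 + 30·6·37 = 37386; k=3: 12420 + 76194 + 30·26·37 = 117474; k=4: 17820 + 59130 + 30·30·37 = 110250; k=5: 25380 + 35964 + 30·36·37 = 101304; k=6: 29592 + 0 + 30·27·37 = 59562.
Minimum: 37386 at k=2.

37386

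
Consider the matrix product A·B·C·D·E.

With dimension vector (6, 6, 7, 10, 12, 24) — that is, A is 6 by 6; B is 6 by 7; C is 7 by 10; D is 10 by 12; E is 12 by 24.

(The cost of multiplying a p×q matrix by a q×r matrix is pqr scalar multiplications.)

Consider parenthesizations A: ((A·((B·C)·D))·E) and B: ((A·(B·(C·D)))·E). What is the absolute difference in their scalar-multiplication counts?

204

Order A = ((A·((B·C)·D))·E): (B·C): 6×7 by 7×10 → 6×10, cost 6·7·10 = 420; ((B·C)·D): 6×10 by 10×12 → 6×12, cost 6·10·12 = 720; cumulative 1140; (A·((B·C)·D)): 6×6 by 6×12 → 6×12, cost 6·6·12 = 432; cumulative 1572; ((A·((B·C)·D))·E): 6×12 by 12×24 → 6×24, cost 6·12·24 = 1728; cumulative 3300. Total 3300.
Order B = ((A·(B·(C·D)))·E): (C·D): 7×10 by 10×12 → 7×12, cost 7·10·12 = 840; (B·(C·D)): 6×7 by 7×12 → 6×12, cost 6·7·12 = 504; cumulative 1344; (A·(B·(C·D))): 6×6 by 6×12 → 6×12, cost 6·6·12 = 432; cumulative 1776; ((A·(B·(C·D)))·E): 6×12 by 12×24 → 6×24, cost 6·12·24 = 1728; cumulative 3504. Total 3504.
Difference: |3300 − 3504| = 204.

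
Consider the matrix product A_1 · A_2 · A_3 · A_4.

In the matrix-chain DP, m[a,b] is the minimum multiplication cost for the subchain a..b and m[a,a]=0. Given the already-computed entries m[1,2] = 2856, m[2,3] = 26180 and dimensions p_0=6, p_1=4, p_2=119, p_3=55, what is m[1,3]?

m[1,3] = min over k∈[1,2] of m[1,k]+m[k+1,3]+p_{0}·p_k·p_{3}.
k=1: 0 + 26180 + 6·4·55 = 27500; k=2: 2856 + 0 + 6·119·55 = 42126.
Minimum: 27500 at k=1.

27500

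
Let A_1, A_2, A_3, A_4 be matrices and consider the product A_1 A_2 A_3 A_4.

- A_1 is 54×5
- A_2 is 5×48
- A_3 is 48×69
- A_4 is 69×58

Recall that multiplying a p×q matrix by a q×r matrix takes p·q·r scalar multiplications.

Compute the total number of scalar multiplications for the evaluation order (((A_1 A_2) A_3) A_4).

407916

(A_1 A_2): 54×5 by 5×48 → 54×48, cost 54·5·48 = 12960
((A_1 A_2) A_3): 54×48 by 48×69 → 54×69, cost 54·48·69 = 178848; cumulative 191808
(((A_1 A_2) A_3) A_4): 54×69 by 69×58 → 54×58, cost 54·69·58 = 216108; cumulative 407916
Total: 407916 scalar multiplications.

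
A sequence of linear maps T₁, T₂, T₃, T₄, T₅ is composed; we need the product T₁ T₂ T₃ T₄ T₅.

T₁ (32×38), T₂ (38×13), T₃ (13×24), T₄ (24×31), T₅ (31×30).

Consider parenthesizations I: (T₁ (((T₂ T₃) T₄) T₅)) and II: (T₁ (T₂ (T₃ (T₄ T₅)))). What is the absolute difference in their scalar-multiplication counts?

28968

Order I = (T₁ (((T₂ T₃) T₄) T₅)): (T₂ T₃): 38×13 by 13×24 → 38×24, cost 38·13·24 = 11856; ((T₂ T₃) T₄): 38×24 by 24×31 → 38×31, cost 38·24·31 = 28272; cumulative 40128; (((T₂ T₃) T₄) T₅): 38×31 by 31×30 → 38×30, cost 38·31·30 = 35340; cumulative 75468; (T₁ (((T₂ T₃) T₄) T₅)): 32×38 by 38×30 → 32×30, cost 32·38·30 = 36480; cumulative 111948. Total 111948.
Order II = (T₁ (T₂ (T₃ (T₄ T₅)))): (T₄ T₅): 24×31 by 31×30 → 24×30, cost 24·31·30 = 22320; (T₃ (T₄ T₅)): 13×24 by 24×30 → 13×30, cost 13·24·30 = 9360; cumulative 31680; (T₂ (T₃ (T₄ T₅))): 38×13 by 13×30 → 38×30, cost 38·13·30 = 14820; cumulative 46500; (T₁ (T₂ (T₃ (T₄ T₅)))): 32×38 by 38×30 → 32×30, cost 32·38·30 = 36480; cumulative 82980. Total 82980.
Difference: |111948 − 82980| = 28968.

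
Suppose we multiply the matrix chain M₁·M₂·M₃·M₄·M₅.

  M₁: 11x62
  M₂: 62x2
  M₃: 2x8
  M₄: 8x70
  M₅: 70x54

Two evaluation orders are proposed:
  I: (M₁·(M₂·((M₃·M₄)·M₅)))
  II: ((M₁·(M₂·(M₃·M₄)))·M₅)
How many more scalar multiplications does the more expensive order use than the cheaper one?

Order I = (M₁·(M₂·((M₃·M₄)·M₅))): (M₃·M₄): 2×8 by 8×70 → 2×70, cost 2·8·70 = 1120; ((M₃·M₄)·M₅): 2×70 by 70×54 → 2×54, cost 2·70·54 = 7560; cumulative 8680; (M₂·((M₃·M₄)·M₅)): 62×2 by 2×54 → 62×54, cost 62·2·54 = 6696; cumulative 15376; (M₁·(M₂·((M₃·M₄)·M₅))): 11×62 by 62×54 → 11×54, cost 11·62·54 = 36828; cumulative 52204. Total 52204.
Order II = ((M₁·(M₂·(M₃·M₄)))·M₅): (M₃·M₄): 2×8 by 8×70 → 2×70, cost 2·8·70 = 1120; (M₂·(M₃·M₄)): 62×2 by 2×70 → 62×70, cost 62·2·70 = 8680; cumulative 9800; (M₁·(M₂·(M₃·M₄))): 11×62 by 62×70 → 11×70, cost 11·62·70 = 47740; cumulative 57540; ((M₁·(M₂·(M₃·M₄)))·M₅): 11×70 by 70×54 → 11×54, cost 11·70·54 = 41580; cumulative 99120. Total 99120.
Difference: |52204 − 99120| = 46916.

46916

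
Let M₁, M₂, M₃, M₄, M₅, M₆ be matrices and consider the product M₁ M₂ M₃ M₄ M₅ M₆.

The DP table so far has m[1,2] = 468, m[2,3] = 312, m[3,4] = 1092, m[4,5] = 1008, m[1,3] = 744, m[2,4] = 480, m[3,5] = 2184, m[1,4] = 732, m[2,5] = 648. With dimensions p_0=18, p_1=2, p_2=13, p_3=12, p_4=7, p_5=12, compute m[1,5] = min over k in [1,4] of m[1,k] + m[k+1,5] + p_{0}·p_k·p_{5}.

1080

m[1,5] = min over k∈[1,4] of m[1,k]+m[k+1,5]+p_{0}·p_k·p_{5}.
k=1: 0 + 648 + 18·2·12 = 1080; k=2: 468 + 2184 + 18·13·12 = 5460; k=3: 744 + 1008 + 18·12·12 = 4344; k=4: 732 + 0 + 18·7·12 = 2244.
Minimum: 1080 at k=1.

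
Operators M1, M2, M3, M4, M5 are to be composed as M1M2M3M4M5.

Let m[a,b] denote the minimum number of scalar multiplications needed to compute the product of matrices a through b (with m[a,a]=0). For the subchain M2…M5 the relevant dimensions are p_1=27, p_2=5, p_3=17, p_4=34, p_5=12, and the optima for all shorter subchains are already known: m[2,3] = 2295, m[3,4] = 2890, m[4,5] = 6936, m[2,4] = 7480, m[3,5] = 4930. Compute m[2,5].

6550

m[2,5] = min over k∈[2,4] of m[2,k]+m[k+1,5]+p_{1}·p_k·p_{5}.
k=2: 0 + 4930 + 27·5·12 = 6550; k=3: 2295 + 6936 + 27·17·12 = 14739; k=4: 7480 + 0 + 27·34·12 = 18496.
Minimum: 6550 at k=2.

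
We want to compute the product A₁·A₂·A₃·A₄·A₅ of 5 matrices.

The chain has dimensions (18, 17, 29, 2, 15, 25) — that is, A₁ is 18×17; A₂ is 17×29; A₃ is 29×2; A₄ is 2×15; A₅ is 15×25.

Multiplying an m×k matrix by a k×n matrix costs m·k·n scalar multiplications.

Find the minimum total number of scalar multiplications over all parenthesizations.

3248

Adjacent pairs: A₁A₂ = 18·17·29 = 8874; A₂A₃ = 17·29·2 = 986; A₃A₄ = 29·2·15 = 870; A₄A₅ = 2·15·25 = 750.
Length 3: A₁..A₃: k=1: 0+986+18·17·2=1598; k=2: 8874+0+18·29·2=9918 → min 1598 | A₂..A₄: k=2: 0+870+17·29·15=8265; k=3: 986+0+17·2·15=1496 → min 1496 | A₃..A₅: k=3: 0+750+29·2·25=2200; k=4: 870+0+29·15·25=11745 → min 2200.
Length 4: A₁..A₄: k=1: 0+1496+18·17·15=6086; k=2: 8874+870+18·29·15=17574; k=3: 1598+0+18·2·15=2138 → min 2138 | A₂..A₅: k=2: 0+2200+17·29·25=14525; k=3: 986+750+17·2·25=2586; k=4: 1496+0+17·15·25=7871 → min 2586.
Length 5: A₁..A₅: k=1: 0+2586+18·17·25=10236; k=2: 8874+2200+18·29·25=24124; k=3: 1598+750+18·2·25=3248; k=4: 2138+0+18·15·25=8888 → min 3248.
Optimal order: ((A₁·(A₂·A₃))·(A₄·A₅)) with cost 3248.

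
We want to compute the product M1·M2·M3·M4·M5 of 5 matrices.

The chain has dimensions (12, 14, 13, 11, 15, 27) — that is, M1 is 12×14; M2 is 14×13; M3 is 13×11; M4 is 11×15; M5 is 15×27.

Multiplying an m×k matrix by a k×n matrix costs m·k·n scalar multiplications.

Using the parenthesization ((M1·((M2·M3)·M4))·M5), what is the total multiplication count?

11692

(M2·M3): 14×13 by 13×11 → 14×11, cost 14·13·11 = 2002
((M2·M3)·M4): 14×11 by 11×15 → 14×15, cost 14·11·15 = 2310; cumulative 4312
(M1·((M2·M3)·M4)): 12×14 by 14×15 → 12×15, cost 12·14·15 = 2520; cumulative 6832
((M1·((M2·M3)·M4))·M5): 12×15 by 15×27 → 12×27, cost 12·15·27 = 4860; cumulative 11692
Total: 11692 scalar multiplications.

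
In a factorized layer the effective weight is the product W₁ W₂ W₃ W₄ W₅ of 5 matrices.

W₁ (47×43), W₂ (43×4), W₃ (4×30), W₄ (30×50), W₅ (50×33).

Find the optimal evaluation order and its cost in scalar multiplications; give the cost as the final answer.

Adjacent pairs: W₁W₂ = 47·43·4 = 8084; W₂W₃ = 43·4·30 = 5160; W₃W₄ = 4·30·50 = 6000; W₄W₅ = 30·50·33 = 49500.
Length 3: W₁..W₃: k=1: 0+5160+47·43·30=65790; k=2: 8084+0+47·4·30=13724 → min 13724 | W₂..W₄: k=2: 0+6000+43·4·50=14600; k=3: 5160+0+43·30·50=69660 → min 14600 | W₃..W₅: k=3: 0+49500+4·30·33=53460; k=4: 6000+0+4·50·33=12600 → min 12600.
Length 4: W₁..W₄: k=1: 0+14600+47·43·50=115650; k=2: 8084+6000+47·4·50=23484; k=3: 13724+0+47·30·50=84224 → min 23484 | W₂..W₅: k=2: 0+12600+43·4·33=18276; k=3: 5160+49500+43·30·33=97230; k=4: 14600+0+43·50·33=85550 → min 18276.
Length 5: W₁..W₅: k=1: 0+18276+47·43·33=84969; k=2: 8084+12600+47·4·33=26888; k=3: 13724+49500+47·30·33=109754; k=4: 23484+0+47·50·33=101034 → min 26888.
Optimal parenthesization: ((W₁ W₂) ((W₃ W₄) W₅)) with cost 26888.

26888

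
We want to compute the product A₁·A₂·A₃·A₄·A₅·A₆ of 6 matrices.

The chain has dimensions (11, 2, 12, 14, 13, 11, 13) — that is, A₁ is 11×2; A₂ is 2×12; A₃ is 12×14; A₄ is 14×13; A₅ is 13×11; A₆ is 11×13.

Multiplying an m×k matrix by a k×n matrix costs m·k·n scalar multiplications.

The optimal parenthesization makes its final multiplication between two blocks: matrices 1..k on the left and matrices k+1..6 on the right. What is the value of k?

Adjacent pairs: A₁A₂ = 11·2·12 = 264; A₂A₃ = 2·12·14 = 336; A₃A₄ = 12·14·13 = 2184; A₄A₅ = 14·13·11 = 2002; A₅A₆ = 13·11·13 = 1859.
Length 3: A₁..A₃: k=1: 0+336+11·2·14=644; k=2: 264+0+11·12·14=2112 → min 644 | A₂..A₄: k=2: 0+2184+2·12·13=2496; k=3: 336+0+2·14·13=700 → min 700 | A₃..A₅: k=3: 0+2002+12·14·11=3850; k=4: 2184+0+12·13·11=3900 → min 3850 | A₄..A₆: k=4: 0+1859+14·13·13=4225; k=5: 2002+0+14·11·13=4004 → min 4004.
Length 4: A₁..A₄: k=1: 0+700+11·2·13=986; k=2: 264+2184+11·12·13=4164; k=3: 644+0+11·14·13=2646 → min 986 | A₂..A₅: k=2: 0+3850+2·12·11=4114; k=3: 336+2002+2·14·11=2646; k=4: 700+0+2·13·11=986 → min 986 | A₃..A₆: k=3: 0+4004+12·14·13=6188; k=4: 2184+1859+12·13·13=6071; k=5: 3850+0+12·11·13=5566 → min 5566.
Length 5: A₁..A₅: k=1: 0+986+11·2·11=1228; k=2: 264+3850+11·12·11=5566; k=3: 644+2002+11·14·11=4340; k=4: 986+0+11·13·11=2559 → min 1228 | A₂..A₆: k=2: 0+5566+2·12·13=5878; k=3: 336+4004+2·14·13=4704; k=4: 700+1859+2·13·13=2897; k=5: 986+0+2·11·13=1272 → min 1272.
Top-level splits: k=1: (A₁..A₁)·(A₂..A₆) → 0+1272+11·2·13 = 1558; k=2: (A₁..A₂)·(A₃..A₆) → 264+5566+11·12·13 = 7546; k=3: (A₁..A₃)·(A₄..A₆) → 644+4004+11·14·13 = 6650; k=4: (A₁..A₄)·(A₅..A₆) → 986+1859+11·13·13 = 4704; k=5: (A₁..A₅)·(A₆..A₆) → 1228+0+11·11·13 = 2801.
Best split is after A₁, i.e. k = 1.

1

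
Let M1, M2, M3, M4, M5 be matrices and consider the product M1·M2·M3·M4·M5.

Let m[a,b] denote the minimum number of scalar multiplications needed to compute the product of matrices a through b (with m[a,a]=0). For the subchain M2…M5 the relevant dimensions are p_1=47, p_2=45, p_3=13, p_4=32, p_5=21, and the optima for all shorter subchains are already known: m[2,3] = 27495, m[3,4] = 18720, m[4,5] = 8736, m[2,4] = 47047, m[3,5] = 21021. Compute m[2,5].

49062

m[2,5] = min over k∈[2,4] of m[2,k]+m[k+1,5]+p_{1}·p_k·p_{5}.
k=2: 0 + 21021 + 47·45·21 = 65436; k=3: 27495 + 8736 + 47·13·21 = 49062; k=4: 47047 + 0 + 47·32·21 = 78631.
Minimum: 49062 at k=3.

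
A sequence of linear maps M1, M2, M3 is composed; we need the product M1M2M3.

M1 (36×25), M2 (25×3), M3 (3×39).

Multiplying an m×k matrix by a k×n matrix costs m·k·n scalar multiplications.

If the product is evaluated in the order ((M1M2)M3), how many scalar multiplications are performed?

(M1M2): 36×25 by 25×3 → 36×3, cost 36·25·3 = 2700
((M1M2)M3): 36×3 by 3×39 → 36×39, cost 36·3·39 = 4212; cumulative 6912
Total: 6912 scalar multiplications.

6912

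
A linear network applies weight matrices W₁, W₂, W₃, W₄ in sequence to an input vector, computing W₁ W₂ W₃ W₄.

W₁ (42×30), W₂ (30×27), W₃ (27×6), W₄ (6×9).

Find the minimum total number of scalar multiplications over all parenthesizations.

Adjacent pairs: W₁W₂ = 42·30·27 = 34020; W₂W₃ = 30·27·6 = 4860; W₃W₄ = 27·6·9 = 1458.
Length 3: W₁..W₃: k=1: 0+4860+42·30·6=12420; k=2: 34020+0+42·27·6=40824 → min 12420 | W₂..W₄: k=2: 0+1458+30·27·9=8748; k=3: 4860+0+30·6·9=6480 → min 6480.
Length 4: W₁..W₄: k=1: 0+6480+42·30·9=17820; k=2: 34020+1458+42·27·9=45684; k=3: 12420+0+42·6·9=14688 → min 14688.
Optimal order: ((W₁ (W₂ W₃)) W₄) with cost 14688.

14688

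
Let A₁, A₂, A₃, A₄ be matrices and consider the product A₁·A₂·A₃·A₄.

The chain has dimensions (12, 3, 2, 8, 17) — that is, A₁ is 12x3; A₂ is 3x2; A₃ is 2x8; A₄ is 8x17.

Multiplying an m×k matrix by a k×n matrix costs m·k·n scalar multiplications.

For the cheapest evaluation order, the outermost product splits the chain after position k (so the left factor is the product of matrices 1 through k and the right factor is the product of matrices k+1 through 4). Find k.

Adjacent pairs: A₁A₂ = 12·3·2 = 72; A₂A₃ = 3·2·8 = 48; A₃A₄ = 2·8·17 = 272.
Length 3: A₁..A₃: k=1: 0+48+12·3·8=336; k=2: 72+0+12·2·8=264 → min 264 | A₂..A₄: k=2: 0+272+3·2·17=374; k=3: 48+0+3·8·17=456 → min 374.
Top-level splits: k=1: (A₁..A₁)·(A₂..A₄) → 0+374+12·3·17 = 986; k=2: (A₁..A₂)·(A₃..A₄) → 72+272+12·2·17 = 752; k=3: (A₁..A₃)·(A₄..A₄) → 264+0+12·8·17 = 1896.
Best split is after A₂, i.e. k = 2.

2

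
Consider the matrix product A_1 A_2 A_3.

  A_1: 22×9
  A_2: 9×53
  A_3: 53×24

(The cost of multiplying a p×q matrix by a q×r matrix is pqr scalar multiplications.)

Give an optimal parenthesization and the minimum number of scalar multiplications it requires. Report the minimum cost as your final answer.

16200

(A_1 (A_2 A_3)): cost 16200.
((A_1 A_2) A_3): cost 38478.
Optimal: (A_1 (A_2 A_3)) with cost 16200.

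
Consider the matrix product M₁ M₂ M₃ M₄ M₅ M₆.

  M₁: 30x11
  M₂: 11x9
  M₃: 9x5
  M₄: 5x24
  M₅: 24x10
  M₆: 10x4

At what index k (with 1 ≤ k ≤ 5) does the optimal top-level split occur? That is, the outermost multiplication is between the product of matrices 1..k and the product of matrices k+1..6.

1

Adjacent pairs: M₁M₂ = 30·11·9 = 2970; M₂M₃ = 11·9·5 = 495; M₃M₄ = 9·5·24 = 1080; M₄M₅ = 5·24·10 = 1200; M₅M₆ = 24·10·4 = 960.
Length 3: M₁..M₃: k=1: 0+495+30·11·5=2145; k=2: 2970+0+30·9·5=4320 → min 2145 | M₂..M₄: k=2: 0+1080+11·9·24=3456; k=3: 495+0+11·5·24=1815 → min 1815 | M₃..M₅: k=3: 0+1200+9·5·10=1650; k=4: 1080+0+9·24·10=3240 → min 1650 | M₄..M₆: k=4: 0+960+5·24·4=1440; k=5: 1200+0+5·10·4=1400 → min 1400.
Length 4: M₁..M₄: k=1: 0+1815+30·11·24=9735; k=2: 2970+1080+30·9·24=10530; k=3: 2145+0+30·5·24=5745 → min 5745 | M₂..M₅: k=2: 0+1650+11·9·10=2640; k=3: 495+1200+11·5·10=2245; k=4: 1815+0+11·24·10=4455 → min 2245 | M₃..M₆: k=3: 0+1400+9·5·4=1580; k=4: 1080+960+9·24·4=2904; k=5: 1650+0+9·10·4=2010 → min 1580.
Length 5: M₁..M₅: k=1: 0+2245+30·11·10=5545; k=2: 2970+1650+30·9·10=7320; k=3: 2145+1200+30·5·10=4845; k=4: 5745+0+30·24·10=12945 → min 4845 | M₂..M₆: k=2: 0+1580+11·9·4=1976; k=3: 495+1400+11·5·4=2115; k=4: 1815+960+11·24·4=3831; k=5: 2245+0+11·10·4=2685 → min 1976.
Top-level splits: k=1: (M₁..M₁)·(M₂..M₆) → 0+1976+30·11·4 = 3296; k=2: (M₁..M₂)·(M₃..M₆) → 2970+1580+30·9·4 = 5630; k=3: (M₁..M₃)·(M₄..M₆) → 2145+1400+30·5·4 = 4145; k=4: (M₁..M₄)·(M₅..M₆) → 5745+960+30·24·4 = 9585; k=5: (M₁..M₅)·(M₆..M₆) → 4845+0+30·10·4 = 6045.
Best split is after M₁, i.e. k = 1.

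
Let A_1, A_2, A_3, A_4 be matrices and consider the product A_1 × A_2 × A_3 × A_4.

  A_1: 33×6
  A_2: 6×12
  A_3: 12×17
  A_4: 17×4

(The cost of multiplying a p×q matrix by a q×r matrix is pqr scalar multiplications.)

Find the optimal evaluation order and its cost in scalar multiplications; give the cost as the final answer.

Adjacent pairs: A_1A_2 = 33·6·12 = 2376; A_2A_3 = 6·12·17 = 1224; A_3A_4 = 12·17·4 = 816.
Length 3: A_1..A_3: k=1: 0+1224+33·6·17=4590; k=2: 2376+0+33·12·17=9108 → min 4590 | A_2..A_4: k=2: 0+816+6·12·4=1104; k=3: 1224+0+6·17·4=1632 → min 1104.
Length 4: A_1..A_4: k=1: 0+1104+33·6·4=1896; k=2: 2376+816+33·12·4=4776; k=3: 4590+0+33·17·4=6834 → min 1896.
Optimal parenthesization: (A_1 × (A_2 × (A_3 × A_4))) with cost 1896.

1896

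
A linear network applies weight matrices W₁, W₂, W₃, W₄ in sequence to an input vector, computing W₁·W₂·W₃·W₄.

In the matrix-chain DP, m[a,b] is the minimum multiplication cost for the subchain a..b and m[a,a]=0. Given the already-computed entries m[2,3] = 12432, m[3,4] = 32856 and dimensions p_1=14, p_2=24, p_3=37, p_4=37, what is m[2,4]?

m[2,4] = min over k∈[2,3] of m[2,k]+m[k+1,4]+p_{1}·p_k·p_{4}.
k=2: 0 + 32856 + 14·24·37 = 45288; k=3: 12432 + 0 + 14·37·37 = 31598.
Minimum: 31598 at k=3.

31598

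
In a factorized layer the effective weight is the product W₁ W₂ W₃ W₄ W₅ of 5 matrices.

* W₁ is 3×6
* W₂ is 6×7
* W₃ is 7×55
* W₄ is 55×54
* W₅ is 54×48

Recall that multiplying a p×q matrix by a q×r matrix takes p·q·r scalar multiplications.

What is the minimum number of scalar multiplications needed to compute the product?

Adjacent pairs: W₁W₂ = 3·6·7 = 126; W₂W₃ = 6·7·55 = 2310; W₃W₄ = 7·55·54 = 20790; W₄W₅ = 55·54·48 = 142560.
Length 3: W₁..W₃: k=1: 0+2310+3·6·55=3300; k=2: 126+0+3·7·55=1281 → min 1281 | W₂..W₄: k=2: 0+20790+6·7·54=23058; k=3: 2310+0+6·55·54=20130 → min 20130 | W₃..W₅: k=3: 0+142560+7·55·48=161040; k=4: 20790+0+7·54·48=38934 → min 38934.
Length 4: W₁..W₄: k=1: 0+20130+3·6·54=21102; k=2: 126+20790+3·7·54=22050; k=3: 1281+0+3·55·54=10191 → min 10191 | W₂..W₅: k=2: 0+38934+6·7·48=40950; k=3: 2310+142560+6·55·48=160710; k=4: 20130+0+6·54·48=35682 → min 35682.
Length 5: W₁..W₅: k=1: 0+35682+3·6·48=36546; k=2: 126+38934+3·7·48=40068; k=3: 1281+142560+3·55·48=151761; k=4: 10191+0+3·54·48=17967 → min 17967.
Optimal order: ((((W₁ W₂) W₃) W₄) W₅) with cost 17967.

17967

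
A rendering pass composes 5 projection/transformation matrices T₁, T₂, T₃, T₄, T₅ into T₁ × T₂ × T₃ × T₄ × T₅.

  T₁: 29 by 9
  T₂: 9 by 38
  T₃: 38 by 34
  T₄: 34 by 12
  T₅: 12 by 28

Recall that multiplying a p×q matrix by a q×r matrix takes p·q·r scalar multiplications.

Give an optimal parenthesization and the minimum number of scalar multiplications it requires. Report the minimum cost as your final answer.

Adjacent pairs: T₁T₂ = 29·9·38 = 9918; T₂T₃ = 9·38·34 = 11628; T₃T₄ = 38·34·12 = 15504; T₄T₅ = 34·12·28 = 11424.
Length 3: T₁..T₃: k=1: 0+11628+29·9·34=20502; k=2: 9918+0+29·38·34=47386 → min 20502 | T₂..T₄: k=2: 0+15504+9·38·12=19608; k=3: 11628+0+9·34·12=15300 → min 15300 | T₃..T₅: k=3: 0+11424+38·34·28=47600; k=4: 15504+0+38·12·28=28272 → min 28272.
Length 4: T₁..T₄: k=1: 0+15300+29·9·12=18432; k=2: 9918+15504+29·38·12=38646; k=3: 20502+0+29·34·12=32334 → min 18432 | T₂..T₅: k=2: 0+28272+9·38·28=37848; k=3: 11628+11424+9·34·28=31620; k=4: 15300+0+9·12·28=18324 → min 18324.
Length 5: T₁..T₅: k=1: 0+18324+29·9·28=25632; k=2: 9918+28272+29·38·28=69046; k=3: 20502+11424+29·34·28=59534; k=4: 18432+0+29·12·28=28176 → min 25632.
Optimal parenthesization: (T₁ × (((T₂ × T₃) × T₄) × T₅)) with cost 25632.

25632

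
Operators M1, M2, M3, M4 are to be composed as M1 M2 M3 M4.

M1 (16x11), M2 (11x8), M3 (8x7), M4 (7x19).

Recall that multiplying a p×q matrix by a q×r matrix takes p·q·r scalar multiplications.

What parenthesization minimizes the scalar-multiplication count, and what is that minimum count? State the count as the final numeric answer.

3976

Adjacent pairs: M1M2 = 16·11·8 = 1408; M2M3 = 11·8·7 = 616; M3M4 = 8·7·19 = 1064.
Length 3: M1..M3: k=1: 0+616+16·11·7=1848; k=2: 1408+0+16·8·7=2304 → min 1848 | M2..M4: k=2: 0+1064+11·8·19=2736; k=3: 616+0+11·7·19=2079 → min 2079.
Length 4: M1..M4: k=1: 0+2079+16·11·19=5423; k=2: 1408+1064+16·8·19=4904; k=3: 1848+0+16·7·19=3976 → min 3976.
Optimal parenthesization: ((M1 (M2 M3)) M4) with cost 3976.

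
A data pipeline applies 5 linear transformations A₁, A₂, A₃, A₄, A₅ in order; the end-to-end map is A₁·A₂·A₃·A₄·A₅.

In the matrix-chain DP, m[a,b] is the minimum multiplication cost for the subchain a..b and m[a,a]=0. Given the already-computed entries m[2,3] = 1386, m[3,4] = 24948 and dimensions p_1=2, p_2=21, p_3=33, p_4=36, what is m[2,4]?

3762

m[2,4] = min over k∈[2,3] of m[2,k]+m[k+1,4]+p_{1}·p_k·p_{4}.
k=2: 0 + 24948 + 2·21·36 = 26460; k=3: 1386 + 0 + 2·33·36 = 3762.
Minimum: 3762 at k=3.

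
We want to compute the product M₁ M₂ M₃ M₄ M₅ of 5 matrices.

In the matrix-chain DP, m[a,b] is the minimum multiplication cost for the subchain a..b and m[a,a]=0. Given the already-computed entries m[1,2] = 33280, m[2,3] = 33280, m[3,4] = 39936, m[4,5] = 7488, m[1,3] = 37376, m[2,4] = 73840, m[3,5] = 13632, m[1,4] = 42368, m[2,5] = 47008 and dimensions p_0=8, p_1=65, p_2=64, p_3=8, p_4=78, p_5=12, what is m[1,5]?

45632

m[1,5] = min over k∈[1,4] of m[1,k]+m[k+1,5]+p_{0}·p_k·p_{5}.
k=1: 0 + 47008 + 8·65·12 = 53248; k=2: 33280 + 13632 + 8·64·12 = 53056; k=3: 37376 + 7488 + 8·8·12 = 45632; k=4: 42368 + 0 + 8·78·12 = 49856.
Minimum: 45632 at k=3.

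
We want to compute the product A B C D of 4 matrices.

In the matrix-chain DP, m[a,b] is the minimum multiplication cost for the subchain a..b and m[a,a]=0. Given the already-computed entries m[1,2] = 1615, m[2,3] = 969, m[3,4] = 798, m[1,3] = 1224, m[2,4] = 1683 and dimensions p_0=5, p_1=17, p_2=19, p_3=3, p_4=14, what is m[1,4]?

1434

m[1,4] = min over k∈[1,3] of m[1,k]+m[k+1,4]+p_{0}·p_k·p_{4}.
k=1: 0 + 1683 + 5·17·14 = 2873; k=2: 1615 + 798 + 5·19·14 = 3743; k=3: 1224 + 0 + 5·3·14 = 1434.
Minimum: 1434 at k=3.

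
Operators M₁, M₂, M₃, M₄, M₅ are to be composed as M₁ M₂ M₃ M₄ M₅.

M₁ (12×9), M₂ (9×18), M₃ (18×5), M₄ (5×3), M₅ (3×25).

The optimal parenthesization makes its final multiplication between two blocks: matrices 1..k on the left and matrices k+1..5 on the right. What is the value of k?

4

Adjacent pairs: M₁M₂ = 12·9·18 = 1944; M₂M₃ = 9·18·5 = 810; M₃M₄ = 18·5·3 = 270; M₄M₅ = 5·3·25 = 375.
Length 3: M₁..M₃: k=1: 0+810+12·9·5=1350; k=2: 1944+0+12·18·5=3024 → min 1350 | M₂..M₄: k=2: 0+270+9·18·3=756; k=3: 810+0+9·5·3=945 → min 756 | M₃..M₅: k=3: 0+375+18·5·25=2625; k=4: 270+0+18·3·25=1620 → min 1620.
Length 4: M₁..M₄: k=1: 0+756+12·9·3=1080; k=2: 1944+270+12·18·3=2862; k=3: 1350+0+12·5·3=1530 → min 1080 | M₂..M₅: k=2: 0+1620+9·18·25=5670; k=3: 810+375+9·5·25=2310; k=4: 756+0+9·3·25=1431 → min 1431.
Top-level splits: k=1: (M₁..M₁)·(M₂..M₅) → 0+1431+12·9·25 = 4131; k=2: (M₁..M₂)·(M₃..M₅) → 1944+1620+12·18·25 = 8964; k=3: (M₁..M₃)·(M₄..M₅) → 1350+375+12·5·25 = 3225; k=4: (M₁..M₄)·(M₅..M₅) → 1080+0+12·3·25 = 1980.
Best split is after M₄, i.e. k = 4.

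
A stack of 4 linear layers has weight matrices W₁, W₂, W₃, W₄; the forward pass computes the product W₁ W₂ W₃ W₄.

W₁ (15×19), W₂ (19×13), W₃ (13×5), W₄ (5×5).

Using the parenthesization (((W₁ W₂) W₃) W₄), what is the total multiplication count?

(W₁ W₂): 15×19 by 19×13 → 15×13, cost 15·19·13 = 3705
((W₁ W₂) W₃): 15×13 by 13×5 → 15×5, cost 15·13·5 = 975; cumulative 4680
(((W₁ W₂) W₃) W₄): 15×5 by 5×5 → 15×5, cost 15·5·5 = 375; cumulative 5055
Total: 5055 scalar multiplications.

5055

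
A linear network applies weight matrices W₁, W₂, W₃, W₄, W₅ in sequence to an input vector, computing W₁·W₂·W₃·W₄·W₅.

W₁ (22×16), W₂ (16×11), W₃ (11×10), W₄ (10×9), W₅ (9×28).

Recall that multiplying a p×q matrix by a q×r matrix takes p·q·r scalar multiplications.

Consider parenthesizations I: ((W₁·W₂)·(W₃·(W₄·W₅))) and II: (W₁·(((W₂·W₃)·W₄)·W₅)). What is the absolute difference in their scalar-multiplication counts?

840

Order I = ((W₁·W₂)·(W₃·(W₄·W₅))): (W₁·W₂): 22×16 by 16×11 → 22×11, cost 22·16·11 = 3872; (W₄·W₅): 10×9 by 9×28 → 10×28, cost 10·9·28 = 2520; (W₃·(W₄·W₅)): 11×10 by 10×28 → 11×28, cost 11·10·28 = 3080; cumulative 5600; ((W₁·W₂)·(W₃·(W₄·W₅))): 22×11 by 11×28 → 22×28, cost 22·11·28 = 6776; cumulative 16248. Total 16248.
Order II = (W₁·(((W₂·W₃)·W₄)·W₅)): (W₂·W₃): 16×11 by 11×10 → 16×10, cost 16·11·10 = 1760; ((W₂·W₃)·W₄): 16×10 by 10×9 → 16×9, cost 16·10·9 = 1440; cumulative 3200; (((W₂·W₃)·W₄)·W₅): 16×9 by 9×28 → 16×28, cost 16·9·28 = 4032; cumulative 7232; (W₁·(((W₂·W₃)·W₄)·W₅)): 22×16 by 16×28 → 22×28, cost 22·16·28 = 9856; cumulative 17088. Total 17088.
Difference: |16248 − 17088| = 840.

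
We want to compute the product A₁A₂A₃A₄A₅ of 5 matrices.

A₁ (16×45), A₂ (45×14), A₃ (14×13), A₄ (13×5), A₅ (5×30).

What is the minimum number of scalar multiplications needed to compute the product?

10060

Adjacent pairs: A₁A₂ = 16·45·14 = 10080; A₂A₃ = 45·14·13 = 8190; A₃A₄ = 14·13·5 = 910; A₄A₅ = 13·5·30 = 1950.
Length 3: A₁..A₃: k=1: 0+8190+16·45·13=17550; k=2: 10080+0+16·14·13=12992 → min 12992 | A₂..A₄: k=2: 0+910+45·14·5=4060; k=3: 8190+0+45·13·5=11115 → min 4060 | A₃..A₅: k=3: 0+1950+14·13·30=7410; k=4: 910+0+14·5·30=3010 → min 3010.
Length 4: A₁..A₄: k=1: 0+4060+16·45·5=7660; k=2: 10080+910+16·14·5=12110; k=3: 12992+0+16·13·5=14032 → min 7660 | A₂..A₅: k=2: 0+3010+45·14·30=21910; k=3: 8190+1950+45·13·30=27690; k=4: 4060+0+45·5·30=10810 → min 10810.
Length 5: A₁..A₅: k=1: 0+10810+16·45·30=32410; k=2: 10080+3010+16·14·30=19810; k=3: 12992+1950+16·13·30=21182; k=4: 7660+0+16·5·30=10060 → min 10060.
Optimal order: ((A₁(A₂(A₃A₄)))A₅) with cost 10060.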